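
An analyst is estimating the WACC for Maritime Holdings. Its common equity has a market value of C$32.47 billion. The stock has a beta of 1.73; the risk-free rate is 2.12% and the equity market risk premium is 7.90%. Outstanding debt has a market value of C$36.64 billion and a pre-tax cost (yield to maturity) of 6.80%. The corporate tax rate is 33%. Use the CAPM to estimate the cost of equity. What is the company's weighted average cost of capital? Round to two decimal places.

9.83%

Cost of equity via CAPM: Re = 2.12% + 1.73 × 7.9% = 15.7870%.
Total capital V = 32.47 + 36.64 = 69.11.
Equity: weight = 32.47/69.11 = 0.4698; cost = 15.787%.
Debt: weight = 36.64/69.11 = 0.5302; after-tax cost = 6.8% × (1 − 33%) = 4.5560%.
WACC = 0.4698 × 15.7870% + 0.5302 × 4.5560% = 9.8327%.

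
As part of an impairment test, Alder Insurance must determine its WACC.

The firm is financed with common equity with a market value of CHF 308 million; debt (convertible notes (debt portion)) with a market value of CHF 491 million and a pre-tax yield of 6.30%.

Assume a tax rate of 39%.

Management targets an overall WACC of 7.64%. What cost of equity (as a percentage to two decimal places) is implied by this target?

Total capital V = 308 + 491 = 799.
Equity weight = 308/799 = 0.3855.
Convertible notes (debt portion) weight = 491/799 = 0.6145.
Debt contribution = 0.6145 × 6.3% × (1 − 39%) = 2.3616%.
Required equity contribution = 7.64% − 2.3616% = 5.2784%.
Re = 5.2784% / 0.3855 = 13.6930%.

13.69%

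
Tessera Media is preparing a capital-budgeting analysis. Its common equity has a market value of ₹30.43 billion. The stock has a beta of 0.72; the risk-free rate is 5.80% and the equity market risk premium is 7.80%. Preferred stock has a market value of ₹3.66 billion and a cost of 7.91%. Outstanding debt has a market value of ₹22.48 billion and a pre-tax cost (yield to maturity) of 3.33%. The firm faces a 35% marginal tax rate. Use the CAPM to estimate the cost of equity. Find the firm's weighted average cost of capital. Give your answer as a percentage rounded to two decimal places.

Cost of equity via CAPM: Re = 5.8% + 0.72 × 7.8% = 11.4160%.
Total capital V = 30.43 + 3.66 + 22.48 = 56.57.
Equity: weight = 30.43/56.57 = 0.5379; cost = 11.416%.
Preferred: weight = 3.66/56.57 = 0.0647; cost = 7.91%.
Debt: weight = 22.48/56.57 = 0.3974; after-tax cost = 3.33% × (1 − 35%) = 2.1645%.
WACC = 0.5379 × 11.4160% + 0.0647 × 7.9100% + 0.3974 × 2.1645% = 7.5128%.

7.51%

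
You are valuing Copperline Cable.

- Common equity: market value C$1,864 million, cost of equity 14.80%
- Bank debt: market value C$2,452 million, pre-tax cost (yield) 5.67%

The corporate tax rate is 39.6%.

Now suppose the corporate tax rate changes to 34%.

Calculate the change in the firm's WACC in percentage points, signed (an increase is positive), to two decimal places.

Current WACC:
Total capital V = 1864 + 2452 = 4316.
Equity: weight = 1864/4316 = 0.4319; cost = 14.8%.
Bank debt: weight = 2452/4316 = 0.5681; after-tax cost = 5.67% × (1 − 39.6%) = 3.4247%.
WACC = 0.4319 × 14.8000% + 0.5681 × 3.4247% = 8.3375%.
After the change:
Total capital V = 1864 + 2452 = 4316.
Equity: weight = 1864/4316 = 0.4319; cost = 14.8%.
Bank debt: weight = 2452/4316 = 0.5681; after-tax cost = 5.67% × (1 − 34%) = 3.7422%.
WACC = 0.4319 × 14.8000% + 0.5681 × 3.7422% = 8.5179%.
Change in WACC = 8.5179% − 8.3375% = 0.1804 pp.

+0.18 pp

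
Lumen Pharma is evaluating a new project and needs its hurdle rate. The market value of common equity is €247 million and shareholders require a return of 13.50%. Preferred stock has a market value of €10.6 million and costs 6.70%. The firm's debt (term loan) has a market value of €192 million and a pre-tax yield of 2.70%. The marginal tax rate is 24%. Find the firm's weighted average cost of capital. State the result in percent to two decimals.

Total capital V = 247 + 10.6 + 192 = 449.6.
Equity: weight = 247/449.6 = 0.5494; cost = 13.5%.
Preferred: weight = 10.6/449.6 = 0.0236; cost = 6.7%.
Term loan: weight = 192/449.6 = 0.4270; after-tax cost = 2.7% × (1 − 24%) = 2.0520%.
WACC = 0.5494 × 13.5000% + 0.0236 × 6.7000% + 0.4270 × 2.0520% = 8.4509%.

8.45%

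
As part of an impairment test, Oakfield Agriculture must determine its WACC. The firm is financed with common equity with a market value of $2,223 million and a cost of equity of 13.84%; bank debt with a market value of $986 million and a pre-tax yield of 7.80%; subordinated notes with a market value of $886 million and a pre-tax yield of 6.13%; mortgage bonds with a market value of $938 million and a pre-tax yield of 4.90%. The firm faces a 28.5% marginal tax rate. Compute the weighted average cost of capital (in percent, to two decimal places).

8.63%

Total capital V = 2223 + 986 + 886 + 938 = 5033.
Equity: weight = 2223/5033 = 0.4417; cost = 13.84%.
Bank debt: weight = 986/5033 = 0.1959; after-tax cost = 7.8% × (1 − 28.5%) = 5.5770%.
Subordinated notes: weight = 886/5033 = 0.1760; after-tax cost = 6.13% × (1 − 28.5%) = 4.3830%.
Mortgage bonds: weight = 938/5033 = 0.1864; after-tax cost = 4.9% × (1 − 28.5%) = 3.5035%.
WACC = 0.4417 × 13.8400% + 0.1959 × 5.5770% + 0.1760 × 4.3830% + 0.1864 × 3.5035% = 8.6300%.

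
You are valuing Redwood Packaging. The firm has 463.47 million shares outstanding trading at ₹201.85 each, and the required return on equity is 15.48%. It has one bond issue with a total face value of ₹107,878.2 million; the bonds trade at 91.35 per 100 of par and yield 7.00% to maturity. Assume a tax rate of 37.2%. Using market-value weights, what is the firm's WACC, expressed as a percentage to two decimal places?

Market value of equity E = 201.85 × 463.47m = 93551.4195m. Market value of debt D = 107878.2m × 91.35/100 = 98546.7357m.
Total capital V = 93551.4195 + 98546.7357 = 192098.1552.
Equity: weight = 93551.4195/192098.1552 = 0.4870; cost = 15.48%.
Bonds outstanding: weight = 98546.7357/192098.1552 = 0.5130; after-tax cost = 7% × (1 − 37.2%) = 4.3960%.
WACC = 0.4870 × 15.4800% + 0.5130 × 4.3960% = 9.7939%.

9.79%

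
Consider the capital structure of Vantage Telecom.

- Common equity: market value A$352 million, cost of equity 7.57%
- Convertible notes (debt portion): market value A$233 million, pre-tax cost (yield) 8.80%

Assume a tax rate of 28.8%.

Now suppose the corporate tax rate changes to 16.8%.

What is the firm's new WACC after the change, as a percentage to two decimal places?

7.47%

After the change:
Total capital V = 352 + 233 = 585.
Equity: weight = 352/585 = 0.6017; cost = 7.57%.
Convertible notes (debt portion): weight = 233/585 = 0.3983; after-tax cost = 8.8% × (1 − 16.8%) = 7.3216%.
WACC = 0.6017 × 7.5700% + 0.3983 × 7.3216% = 7.4711%.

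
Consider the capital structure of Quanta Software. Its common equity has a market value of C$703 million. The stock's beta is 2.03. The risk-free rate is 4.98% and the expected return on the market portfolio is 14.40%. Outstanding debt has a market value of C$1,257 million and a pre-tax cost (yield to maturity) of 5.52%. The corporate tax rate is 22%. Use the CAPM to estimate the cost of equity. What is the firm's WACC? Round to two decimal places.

11.41%

Market risk premium = 14.4% − 4.98% = 9.42%.
Cost of equity via CAPM: Re = 4.98% + 2.03 × 9.42% = 24.1026%.
Total capital V = 703 + 1257 = 1960.
Equity: weight = 703/1960 = 0.3587; cost = 24.1026%.
Debt: weight = 1257/1960 = 0.6413; after-tax cost = 5.52% × (1 − 22%) = 4.3056%.
WACC = 0.3587 × 24.1026% + 0.6413 × 4.3056% = 11.4063%.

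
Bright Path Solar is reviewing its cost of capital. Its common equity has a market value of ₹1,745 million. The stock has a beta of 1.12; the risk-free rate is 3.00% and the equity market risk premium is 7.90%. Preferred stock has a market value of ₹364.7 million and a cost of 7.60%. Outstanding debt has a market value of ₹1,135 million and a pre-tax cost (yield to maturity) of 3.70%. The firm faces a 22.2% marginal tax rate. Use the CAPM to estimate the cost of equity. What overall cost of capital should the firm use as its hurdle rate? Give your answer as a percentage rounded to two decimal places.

8.23%

Cost of equity via CAPM: Re = 3.0% + 1.12 × 7.9% = 11.8480%.
Total capital V = 1745 + 364.7 + 1135 = 3244.7.
Equity: weight = 1745/3244.7 = 0.5378; cost = 11.848%.
Preferred: weight = 364.7/3244.7 = 0.1124; cost = 7.6%.
Debt: weight = 1135/3244.7 = 0.3498; after-tax cost = 3.7% × (1 − 22.2%) = 2.8786%.
WACC = 0.5378 × 11.8480% + 0.1124 × 7.6000% + 0.3498 × 2.8786% = 8.2330%.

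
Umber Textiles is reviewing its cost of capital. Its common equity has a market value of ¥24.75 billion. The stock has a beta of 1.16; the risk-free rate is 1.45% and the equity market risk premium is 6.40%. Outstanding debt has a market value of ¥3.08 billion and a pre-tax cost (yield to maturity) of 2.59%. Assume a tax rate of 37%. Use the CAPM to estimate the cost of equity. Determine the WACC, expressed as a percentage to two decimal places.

8.07%

Cost of equity via CAPM: Re = 1.45% + 1.16 × 6.4% = 8.8740%.
Total capital V = 24.75 + 3.08 = 27.83.
Equity: weight = 24.75/27.83 = 0.8893; cost = 8.874%.
Debt: weight = 3.08/27.83 = 0.1107; after-tax cost = 2.59% × (1 − 37%) = 1.6317%.
WACC = 0.8893 × 8.8740% + 0.1107 × 1.6317% = 8.0725%.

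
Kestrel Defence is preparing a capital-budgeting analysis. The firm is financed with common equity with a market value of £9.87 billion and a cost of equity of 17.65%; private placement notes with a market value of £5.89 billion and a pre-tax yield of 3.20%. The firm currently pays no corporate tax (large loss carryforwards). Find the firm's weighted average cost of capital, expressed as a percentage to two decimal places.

12.25%

Total capital V = 9.87 + 5.89 = 15.76.
Equity: weight = 9.87/15.76 = 0.6263; cost = 17.65%.
Private placement notes: weight = 5.89/15.76 = 0.3737; after-tax cost = 3.2% × (1 − 0%) = 3.2000%.
WACC = 0.6263 × 17.6500% + 0.3737 × 3.2000% = 12.2496%.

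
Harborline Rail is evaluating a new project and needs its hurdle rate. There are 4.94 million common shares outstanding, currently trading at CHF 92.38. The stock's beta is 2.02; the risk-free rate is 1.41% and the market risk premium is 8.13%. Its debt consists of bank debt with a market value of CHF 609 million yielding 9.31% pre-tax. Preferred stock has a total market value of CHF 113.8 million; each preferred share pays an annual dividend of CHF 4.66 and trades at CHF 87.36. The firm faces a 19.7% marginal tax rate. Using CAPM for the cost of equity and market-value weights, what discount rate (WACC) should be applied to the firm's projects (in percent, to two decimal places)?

Cost of equity via CAPM: Re = 1.41% + 2.02 × 8.13% = 17.8326%.
Cost of preferred: Rp = 4.66 / 87.36 = 5.3342%.
Market value of equity E = 92.38 × 4.94m = 456.3572m.
Total capital V = 456.3572 + 113.8 + 609 = 1179.1572.
Equity: weight = 456.3572/1179.1572 = 0.3870; cost = 17.8326%.
Preferred: weight = 113.8/1179.1572 = 0.0965; cost = 5.3342%.
Bank debt: weight = 609/1179.1572 = 0.5165; after-tax cost = 9.31% × (1 − 19.7%) = 7.4759%.
WACC = 0.3870 × 17.8326% + 0.0965 × 5.3342% + 0.5165 × 7.4759% = 11.2775%.

11.28%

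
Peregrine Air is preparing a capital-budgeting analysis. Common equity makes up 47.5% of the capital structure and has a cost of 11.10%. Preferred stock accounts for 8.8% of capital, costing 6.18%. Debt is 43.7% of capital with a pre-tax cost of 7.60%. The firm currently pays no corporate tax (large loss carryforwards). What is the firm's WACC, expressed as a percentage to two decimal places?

After-tax cost of debt = 7.6% × (1 − 0%) = 7.6000%.
WACC = 0.475 × 11.1000% + 0.088 × 6.1800% + 0.437 × 7.6000% = 9.1375%.

9.14%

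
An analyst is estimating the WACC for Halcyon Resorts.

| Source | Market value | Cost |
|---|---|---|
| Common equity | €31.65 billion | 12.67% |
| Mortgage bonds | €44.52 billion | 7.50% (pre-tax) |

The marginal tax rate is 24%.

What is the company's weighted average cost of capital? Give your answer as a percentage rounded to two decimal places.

8.60%

Total capital V = 31.65 + 44.52 = 76.17.
Equity: weight = 31.65/76.17 = 0.4155; cost = 12.67%.
Mortgage bonds: weight = 44.52/76.17 = 0.5845; after-tax cost = 7.5% × (1 − 24%) = 5.7000%.
WACC = 0.4155 × 12.6700% + 0.5845 × 5.7000% = 8.5962%.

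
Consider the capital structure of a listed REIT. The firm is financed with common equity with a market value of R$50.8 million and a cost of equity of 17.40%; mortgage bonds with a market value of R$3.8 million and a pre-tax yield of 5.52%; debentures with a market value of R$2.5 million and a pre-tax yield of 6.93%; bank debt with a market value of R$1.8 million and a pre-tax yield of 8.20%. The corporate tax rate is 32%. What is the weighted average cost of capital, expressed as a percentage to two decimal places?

Total capital V = 50.8 + 3.8 + 2.5 + 1.8 = 58.9.
Equity: weight = 50.8/58.9 = 0.8625; cost = 17.4%.
Mortgage bonds: weight = 3.8/58.9 = 0.0645; after-tax cost = 5.52% × (1 − 32%) = 3.7536%.
Debentures: weight = 2.5/58.9 = 0.0424; after-tax cost = 6.93% × (1 − 32%) = 4.7124%.
Bank debt: weight = 1.8/58.9 = 0.0306; after-tax cost = 8.2% × (1 − 32%) = 5.5760%.
WACC = 0.8625 × 17.4000% + 0.0645 × 3.7536% + 0.0424 × 4.7124% + 0.0306 × 5.5760% = 15.6197%.

15.62%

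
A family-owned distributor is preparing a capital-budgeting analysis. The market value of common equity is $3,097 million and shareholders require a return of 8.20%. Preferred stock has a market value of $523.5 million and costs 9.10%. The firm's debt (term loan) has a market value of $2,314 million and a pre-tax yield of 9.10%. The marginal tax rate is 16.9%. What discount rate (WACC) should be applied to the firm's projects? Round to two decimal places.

Total capital V = 3097 + 523.5 + 2314 = 5934.5.
Equity: weight = 3097/5934.5 = 0.5219; cost = 8.2%.
Preferred: weight = 523.5/5934.5 = 0.0882; cost = 9.1%.
Term loan: weight = 2314/5934.5 = 0.3899; after-tax cost = 9.1% × (1 − 16.9%) = 7.5621%.
WACC = 0.5219 × 8.2000% + 0.0882 × 9.1000% + 0.3899 × 7.5621% = 8.0307%.

8.03%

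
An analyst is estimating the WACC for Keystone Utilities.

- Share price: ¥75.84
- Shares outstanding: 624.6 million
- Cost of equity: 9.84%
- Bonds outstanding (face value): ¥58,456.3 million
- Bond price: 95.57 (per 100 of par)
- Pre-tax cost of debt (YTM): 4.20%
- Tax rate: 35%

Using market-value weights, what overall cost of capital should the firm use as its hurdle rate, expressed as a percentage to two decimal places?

5.99%

Market value of equity E = 75.84 × 624.6m = 47369.664m. Market value of debt D = 58456.3m × 95.57/100 = 55866.68591m.
Total capital V = 47369.664 + 55866.68591 = 103236.34991.
Equity: weight = 47369.664/103236.34991 = 0.4588; cost = 9.84%.
Bonds outstanding: weight = 55866.68591/103236.34991 = 0.5412; after-tax cost = 4.2% × (1 − 35%) = 2.7300%.
WACC = 0.4588 × 9.8400% + 0.5412 × 2.7300% = 5.9924%.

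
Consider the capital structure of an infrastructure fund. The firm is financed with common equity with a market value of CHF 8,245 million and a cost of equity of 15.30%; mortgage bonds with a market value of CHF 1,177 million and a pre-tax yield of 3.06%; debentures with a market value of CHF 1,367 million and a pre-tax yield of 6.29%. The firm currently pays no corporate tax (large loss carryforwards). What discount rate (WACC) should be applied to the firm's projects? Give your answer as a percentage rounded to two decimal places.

Total capital V = 8245 + 1177 + 1367 = 10789.
Equity: weight = 8245/10789 = 0.7642; cost = 15.3%.
Mortgage bonds: weight = 1177/10789 = 0.1091; after-tax cost = 3.06% × (1 − 0%) = 3.0600%.
Debentures: weight = 1367/10789 = 0.1267; after-tax cost = 6.29% × (1 − 0%) = 6.2900%.
WACC = 0.7642 × 15.3000% + 0.1091 × 3.0600% + 0.1267 × 6.2900% = 12.8231%.

12.82%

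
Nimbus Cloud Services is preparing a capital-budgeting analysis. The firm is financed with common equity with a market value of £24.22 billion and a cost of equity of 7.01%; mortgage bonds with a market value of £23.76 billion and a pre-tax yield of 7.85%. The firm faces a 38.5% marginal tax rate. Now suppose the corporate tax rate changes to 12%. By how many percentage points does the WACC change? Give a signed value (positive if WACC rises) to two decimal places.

+1.03 pp

Current WACC:
Total capital V = 24.22 + 23.76 = 47.98.
Equity: weight = 24.22/47.98 = 0.5048; cost = 7.01%.
Mortgage bonds: weight = 23.76/47.98 = 0.4952; after-tax cost = 7.85% × (1 − 38.5%) = 4.8277%.
WACC = 0.5048 × 7.0100% + 0.4952 × 4.8277% = 5.9293%.
After the change:
Total capital V = 24.22 + 23.76 = 47.98.
Equity: weight = 24.22/47.98 = 0.5048; cost = 7.01%.
Mortgage bonds: weight = 23.76/47.98 = 0.4952; after-tax cost = 7.85% × (1 − 12%) = 6.9080%.
WACC = 0.5048 × 7.0100% + 0.4952 × 6.9080% = 6.9595%.
Change in WACC = 6.9595% − 5.9293% = 1.0302 pp.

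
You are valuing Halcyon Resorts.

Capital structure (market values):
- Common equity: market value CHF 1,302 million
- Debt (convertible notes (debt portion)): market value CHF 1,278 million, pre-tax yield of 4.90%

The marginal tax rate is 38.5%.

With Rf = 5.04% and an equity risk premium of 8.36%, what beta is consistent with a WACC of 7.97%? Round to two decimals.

Total capital V = 1302 + 1278 = 2580.
Equity weight = 1302/2580 = 0.5047.
Convertible notes (debt portion) weight = 1278/2580 = 0.4953.
Debt contribution = 0.4953 × 4.9% × (1 − 38.5%) = 1.4927%.
Required equity contribution = 7.97% − 1.4927% = 6.4773%  ⇒  Re = 12.8351%.
CAPM: 12.8351% = 5.04% + β × 8.36%  ⇒  β = 0.9324.

0.93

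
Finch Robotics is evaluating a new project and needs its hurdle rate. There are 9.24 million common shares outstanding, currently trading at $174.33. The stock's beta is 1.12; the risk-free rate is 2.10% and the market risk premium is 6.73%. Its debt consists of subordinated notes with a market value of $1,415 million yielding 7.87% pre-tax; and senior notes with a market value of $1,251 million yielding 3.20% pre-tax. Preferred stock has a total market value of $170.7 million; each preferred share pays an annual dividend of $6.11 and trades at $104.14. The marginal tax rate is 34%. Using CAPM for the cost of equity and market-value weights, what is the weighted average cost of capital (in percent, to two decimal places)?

5.96%

Cost of equity via CAPM: Re = 2.1% + 1.12 × 6.73% = 9.6376%.
Cost of preferred: Rp = 6.11 / 104.14 = 5.8671%.
Market value of equity E = 174.33 × 9.24m = 1610.8092m.
Total capital V = 1610.8092 + 170.7 + 1415 + 1251 = 4447.5092.
Equity: weight = 1610.8092/4447.5092 = 0.3622; cost = 9.6376%.
Preferred: weight = 170.7/4447.5092 = 0.0384; cost = 5.8671%.
Subordinated notes: weight = 1415/4447.5092 = 0.3182; after-tax cost = 7.87% × (1 − 34%) = 5.1942%.
Senior notes: weight = 1251/4447.5092 = 0.2813; after-tax cost = 3.2% × (1 − 34%) = 2.1120%.
WACC = 0.3622 × 9.6376% + 0.0384 × 5.8671% + 0.3182 × 5.1942% + 0.2813 × 2.1120% = 5.9624%.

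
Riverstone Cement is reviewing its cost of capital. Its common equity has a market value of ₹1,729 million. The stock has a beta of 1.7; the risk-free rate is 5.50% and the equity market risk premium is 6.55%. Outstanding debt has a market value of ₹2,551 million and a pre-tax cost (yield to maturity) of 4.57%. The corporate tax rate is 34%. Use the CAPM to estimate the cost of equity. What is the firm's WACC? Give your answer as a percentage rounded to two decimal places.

8.52%

Cost of equity via CAPM: Re = 5.5% + 1.7 × 6.55% = 16.6350%.
Total capital V = 1729 + 2551 = 4280.
Equity: weight = 1729/4280 = 0.4040; cost = 16.635%.
Debt: weight = 2551/4280 = 0.5960; after-tax cost = 4.57% × (1 − 34%) = 3.0162%.
WACC = 0.4040 × 16.6350% + 0.5960 × 3.0162% = 8.5178%.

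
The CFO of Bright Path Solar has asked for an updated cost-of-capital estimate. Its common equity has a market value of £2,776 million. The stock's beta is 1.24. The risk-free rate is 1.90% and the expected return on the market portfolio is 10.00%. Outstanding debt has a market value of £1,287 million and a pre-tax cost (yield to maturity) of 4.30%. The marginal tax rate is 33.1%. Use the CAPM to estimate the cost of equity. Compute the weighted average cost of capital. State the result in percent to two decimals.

Market risk premium = 10.0% − 1.9% = 8.1%.
Cost of equity via CAPM: Re = 1.9% + 1.24 × 8.1% = 11.9440%.
Total capital V = 2776 + 1287 = 4063.
Equity: weight = 2776/4063 = 0.6832; cost = 11.944%.
Debt: weight = 1287/4063 = 0.3168; after-tax cost = 4.3% × (1 − 33.1%) = 2.8767%.
WACC = 0.6832 × 11.9440% + 0.3168 × 2.8767% = 9.0718%.

9.07%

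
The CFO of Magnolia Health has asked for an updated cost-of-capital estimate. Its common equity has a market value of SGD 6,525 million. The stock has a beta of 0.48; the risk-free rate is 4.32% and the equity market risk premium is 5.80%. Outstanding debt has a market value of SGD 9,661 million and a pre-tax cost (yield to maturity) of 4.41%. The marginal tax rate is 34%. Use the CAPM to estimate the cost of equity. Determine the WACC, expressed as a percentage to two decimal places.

4.60%

Cost of equity via CAPM: Re = 4.32% + 0.48 × 5.8% = 7.1040%.
Total capital V = 6525 + 9661 = 16186.
Equity: weight = 6525/16186 = 0.4031; cost = 7.104%.
Debt: weight = 9661/16186 = 0.5969; after-tax cost = 4.41% × (1 − 34%) = 2.9106%.
WACC = 0.4031 × 7.1040% + 0.5969 × 2.9106% = 4.6011%.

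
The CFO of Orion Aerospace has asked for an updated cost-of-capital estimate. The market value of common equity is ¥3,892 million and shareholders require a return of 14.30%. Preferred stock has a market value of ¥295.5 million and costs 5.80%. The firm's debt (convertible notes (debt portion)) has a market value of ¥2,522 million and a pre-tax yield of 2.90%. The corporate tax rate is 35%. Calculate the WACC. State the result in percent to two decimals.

9.26%

Total capital V = 3892 + 295.5 + 2522 = 6709.5.
Equity: weight = 3892/6709.5 = 0.5801; cost = 14.3%.
Preferred: weight = 295.5/6709.5 = 0.0440; cost = 5.8%.
Convertible notes (debt portion): weight = 2522/6709.5 = 0.3759; after-tax cost = 2.9% × (1 − 35%) = 1.8850%.
WACC = 0.5801 × 14.3000% + 0.0440 × 5.8000% + 0.3759 × 1.8850% = 9.2590%.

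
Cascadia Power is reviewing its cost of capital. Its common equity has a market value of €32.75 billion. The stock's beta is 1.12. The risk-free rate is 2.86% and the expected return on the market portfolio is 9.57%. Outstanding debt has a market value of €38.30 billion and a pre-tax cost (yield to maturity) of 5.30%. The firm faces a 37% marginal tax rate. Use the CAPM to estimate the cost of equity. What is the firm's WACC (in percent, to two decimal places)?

Market risk premium = 9.57% − 2.86% = 6.71%.
Cost of equity via CAPM: Re = 2.86% + 1.12 × 6.71% = 10.3752%.
Total capital V = 32.75 + 38.3 = 71.05.
Equity: weight = 32.75/71.05 = 0.4609; cost = 10.3752%.
Debt: weight = 38.3/71.05 = 0.5391; after-tax cost = 5.3% × (1 − 37%) = 3.3390%.
WACC = 0.4609 × 10.3752% + 0.5391 × 3.3390% = 6.5823%.

6.58%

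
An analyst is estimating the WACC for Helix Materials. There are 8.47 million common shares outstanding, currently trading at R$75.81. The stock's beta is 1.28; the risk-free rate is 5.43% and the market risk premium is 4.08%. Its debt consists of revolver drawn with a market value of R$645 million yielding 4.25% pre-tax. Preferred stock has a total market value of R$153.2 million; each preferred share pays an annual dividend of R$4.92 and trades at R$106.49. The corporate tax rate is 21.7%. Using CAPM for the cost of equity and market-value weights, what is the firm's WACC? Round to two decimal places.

6.73%

Cost of equity via CAPM: Re = 5.43% + 1.28 × 4.08% = 10.6524%.
Cost of preferred: Rp = 4.92 / 106.49 = 4.6202%.
Market value of equity E = 75.81 × 8.47m = 642.1107m.
Total capital V = 642.1107 + 153.2 + 645 = 1440.3107.
Equity: weight = 642.1107/1440.3107 = 0.4458; cost = 10.6524%.
Preferred: weight = 153.2/1440.3107 = 0.1064; cost = 4.6202%.
Revolver drawn: weight = 645/1440.3107 = 0.4478; after-tax cost = 4.25% × (1 − 21.7%) = 3.3277%.
WACC = 0.4458 × 10.6524% + 0.1064 × 4.6202% + 0.4478 × 3.3277% = 6.7307%.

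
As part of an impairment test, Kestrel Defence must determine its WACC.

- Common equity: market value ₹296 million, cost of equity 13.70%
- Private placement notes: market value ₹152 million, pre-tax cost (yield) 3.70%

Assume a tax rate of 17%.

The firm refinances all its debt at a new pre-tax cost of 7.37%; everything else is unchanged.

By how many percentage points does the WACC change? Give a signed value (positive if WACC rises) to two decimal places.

+1.03 pp

Current WACC:
Total capital V = 296 + 152 = 448.
Equity: weight = 296/448 = 0.6607; cost = 13.7%.
Private placement notes: weight = 152/448 = 0.3393; after-tax cost = 3.7% × (1 − 17%) = 3.0710%.
WACC = 0.6607 × 13.7000% + 0.3393 × 3.0710% = 10.0937%.
After the change:
Total capital V = 296 + 152 = 448.
Equity: weight = 296/448 = 0.6607; cost = 13.7%.
Private placement notes: weight = 152/448 = 0.3393; after-tax cost = 7.37% × (1 − 17%) = 6.1171%.
WACC = 0.6607 × 13.7000% + 0.3393 × 6.1171% = 11.1272%.
Change in WACC = 11.1272% − 10.0937% = 1.0335 pp.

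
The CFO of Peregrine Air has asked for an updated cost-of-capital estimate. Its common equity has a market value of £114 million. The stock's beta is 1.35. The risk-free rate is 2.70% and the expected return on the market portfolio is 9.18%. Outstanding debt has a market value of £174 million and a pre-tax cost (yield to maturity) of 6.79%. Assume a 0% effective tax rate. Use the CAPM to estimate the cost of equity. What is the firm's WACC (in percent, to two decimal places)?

Market risk premium = 9.18% − 2.7% = 6.48%.
Cost of equity via CAPM: Re = 2.7% + 1.35 × 6.48% = 11.4480%.
Total capital V = 114 + 174 = 288.
Equity: weight = 114/288 = 0.3958; cost = 11.448%.
Debt: weight = 174/288 = 0.6042; after-tax cost = 6.79% × (1 − 0%) = 6.7900%.
WACC = 0.3958 × 11.4480% + 0.6042 × 6.7900% = 8.6338%.

8.63%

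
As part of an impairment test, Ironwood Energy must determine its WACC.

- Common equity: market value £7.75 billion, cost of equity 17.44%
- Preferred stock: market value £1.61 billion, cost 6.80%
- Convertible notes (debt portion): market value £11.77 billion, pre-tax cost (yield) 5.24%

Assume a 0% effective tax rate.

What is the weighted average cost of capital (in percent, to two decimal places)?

9.83%

Total capital V = 7.75 + 1.61 + 11.77 = 21.13.
Equity: weight = 7.75/21.13 = 0.3668; cost = 17.44%.
Preferred: weight = 1.61/21.13 = 0.0762; cost = 6.8%.
Convertible notes (debt portion): weight = 11.77/21.13 = 0.5570; after-tax cost = 5.24% × (1 − 0%) = 5.2400%.
WACC = 0.3668 × 17.4400% + 0.0762 × 6.8000% + 0.5570 × 5.2400% = 9.8335%.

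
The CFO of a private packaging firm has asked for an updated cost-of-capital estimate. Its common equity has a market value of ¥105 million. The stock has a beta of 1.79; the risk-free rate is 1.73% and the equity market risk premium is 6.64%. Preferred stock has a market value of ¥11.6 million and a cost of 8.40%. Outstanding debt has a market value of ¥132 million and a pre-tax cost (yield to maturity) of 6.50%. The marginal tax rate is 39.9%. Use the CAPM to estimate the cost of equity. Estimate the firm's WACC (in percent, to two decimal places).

Cost of equity via CAPM: Re = 1.73% + 1.79 × 6.64% = 13.6156%.
Total capital V = 105 + 11.6 + 132 = 248.6.
Equity: weight = 105/248.6 = 0.4224; cost = 13.6156%.
Preferred: weight = 11.6/248.6 = 0.0467; cost = 8.4%.
Debt: weight = 132/248.6 = 0.5310; after-tax cost = 6.5% × (1 − 39.9%) = 3.9065%.
WACC = 0.4224 × 13.6156% + 0.0467 × 8.4000% + 0.5310 × 3.9065% = 8.2170%.

8.22%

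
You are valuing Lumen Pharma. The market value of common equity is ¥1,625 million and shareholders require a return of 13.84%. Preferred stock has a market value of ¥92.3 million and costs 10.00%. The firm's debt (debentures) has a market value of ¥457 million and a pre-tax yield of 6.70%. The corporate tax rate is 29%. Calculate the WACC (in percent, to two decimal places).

Total capital V = 1625 + 92.3 + 457 = 2174.3.
Equity: weight = 1625/2174.3 = 0.7474; cost = 13.84%.
Preferred: weight = 92.3/2174.3 = 0.0425; cost = 10%.
Debentures: weight = 457/2174.3 = 0.2102; after-tax cost = 6.7% × (1 − 29%) = 4.7570%.
WACC = 0.7474 × 13.8400% + 0.0425 × 10.0000% + 0.2102 × 4.7570% = 11.7679%.

11.77%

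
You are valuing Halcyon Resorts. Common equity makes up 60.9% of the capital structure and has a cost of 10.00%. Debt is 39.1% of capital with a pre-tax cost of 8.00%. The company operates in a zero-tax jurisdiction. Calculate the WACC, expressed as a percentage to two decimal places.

9.22%

After-tax cost of debt = 8% × (1 − 0%) = 8.0000%.
WACC = 0.609 × 10.0000% + 0.391 × 8.0000% = 9.2180%.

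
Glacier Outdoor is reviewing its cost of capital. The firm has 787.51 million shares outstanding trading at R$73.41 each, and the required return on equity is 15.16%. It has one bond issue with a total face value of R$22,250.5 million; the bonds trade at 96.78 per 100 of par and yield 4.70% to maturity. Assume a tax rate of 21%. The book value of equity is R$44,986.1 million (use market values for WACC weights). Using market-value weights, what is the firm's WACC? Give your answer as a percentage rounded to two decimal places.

Market value of equity E = 73.41 × 787.51m = 57811.1091m. Market value of debt D = 22250.5m × 96.78/100 = 21534.0339m.
Total capital V = 57811.1091 + 21534.0339 = 79345.143.
Equity: weight = 57811.1091/79345.143 = 0.7286; cost = 15.16%.
Bonds outstanding: weight = 21534.0339/79345.143 = 0.2714; after-tax cost = 4.7% × (1 − 21%) = 3.7130%.
WACC = 0.7286 × 15.1600% + 0.2714 × 3.7130% = 12.0533%.

12.05%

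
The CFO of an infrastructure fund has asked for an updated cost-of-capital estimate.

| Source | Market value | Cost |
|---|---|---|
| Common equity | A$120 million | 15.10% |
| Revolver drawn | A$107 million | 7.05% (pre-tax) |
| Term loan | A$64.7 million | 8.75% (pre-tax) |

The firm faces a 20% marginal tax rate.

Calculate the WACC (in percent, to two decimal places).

9.83%

Total capital V = 120 + 107 + 64.7 = 291.7.
Equity: weight = 120/291.7 = 0.4114; cost = 15.1%.
Revolver drawn: weight = 107/291.7 = 0.3668; after-tax cost = 7.05% × (1 − 20%) = 5.6400%.
Term loan: weight = 64.7/291.7 = 0.2218; after-tax cost = 8.75% × (1 − 20%) = 7.0000%.
WACC = 0.4114 × 15.1000% + 0.3668 × 5.6400% + 0.2218 × 7.0000% = 9.8333%.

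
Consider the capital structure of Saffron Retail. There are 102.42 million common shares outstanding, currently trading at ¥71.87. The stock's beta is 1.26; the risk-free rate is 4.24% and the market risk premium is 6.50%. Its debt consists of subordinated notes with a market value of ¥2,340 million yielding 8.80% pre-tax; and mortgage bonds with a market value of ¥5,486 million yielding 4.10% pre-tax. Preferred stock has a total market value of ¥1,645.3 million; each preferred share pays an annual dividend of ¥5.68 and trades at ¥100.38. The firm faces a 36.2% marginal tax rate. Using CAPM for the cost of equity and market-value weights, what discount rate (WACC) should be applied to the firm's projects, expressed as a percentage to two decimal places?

7.62%

Cost of equity via CAPM: Re = 4.24% + 1.26 × 6.5% = 12.4300%.
Cost of preferred: Rp = 5.68 / 100.38 = 5.6585%.
Market value of equity E = 71.87 × 102.42m = 7360.9254m.
Total capital V = 7360.9254 + 1645.3 + 2340 + 5486 = 16832.2254.
Equity: weight = 7360.9254/16832.2254 = 0.4373; cost = 12.43%.
Preferred: weight = 1645.3/16832.2254 = 0.0977; cost = 5.6585%.
Subordinated notes: weight = 2340/16832.2254 = 0.1390; after-tax cost = 8.8% × (1 − 36.2%) = 5.6144%.
Mortgage bonds: weight = 5486/16832.2254 = 0.3259; after-tax cost = 4.1% × (1 − 36.2%) = 2.6158%.
WACC = 0.4373 × 12.4300% + 0.0977 × 5.6585% + 0.1390 × 5.6144% + 0.3259 × 2.6158% = 7.6219%.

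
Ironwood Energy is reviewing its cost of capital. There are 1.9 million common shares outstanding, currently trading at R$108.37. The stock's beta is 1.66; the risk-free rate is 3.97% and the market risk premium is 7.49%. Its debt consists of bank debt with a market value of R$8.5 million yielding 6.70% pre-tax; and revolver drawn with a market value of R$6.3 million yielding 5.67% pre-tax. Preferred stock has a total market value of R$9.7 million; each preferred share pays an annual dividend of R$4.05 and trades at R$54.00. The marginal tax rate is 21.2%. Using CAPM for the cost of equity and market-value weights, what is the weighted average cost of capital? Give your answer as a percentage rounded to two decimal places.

15.29%

Cost of equity via CAPM: Re = 3.97% + 1.66 × 7.49% = 16.4034%.
Cost of preferred: Rp = 4.05 / 54.0 = 7.5000%.
Market value of equity E = 108.37 × 1.9m = 205.903m.
Total capital V = 205.903 + 9.7 + 8.5 + 6.3 = 230.403.
Equity: weight = 205.903/230.403 = 0.8937; cost = 16.4034%.
Preferred: weight = 9.7/230.403 = 0.0421; cost = 7.5%.
Bank debt: weight = 8.5/230.403 = 0.0369; after-tax cost = 6.7% × (1 − 21.2%) = 5.2796%.
Revolver drawn: weight = 6.3/230.403 = 0.0273; after-tax cost = 5.67% × (1 − 21.2%) = 4.4680%.
WACC = 0.8937 × 16.4034% + 0.0421 × 7.5000% + 0.0369 × 5.2796% + 0.0273 × 4.4680% = 15.2918%.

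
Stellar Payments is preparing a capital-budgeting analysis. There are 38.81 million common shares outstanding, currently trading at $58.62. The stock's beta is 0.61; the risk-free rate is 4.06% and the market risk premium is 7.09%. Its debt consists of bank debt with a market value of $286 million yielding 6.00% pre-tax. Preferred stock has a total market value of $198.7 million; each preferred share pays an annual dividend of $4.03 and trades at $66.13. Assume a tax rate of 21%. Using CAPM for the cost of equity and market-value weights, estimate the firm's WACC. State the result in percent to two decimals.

7.84%

Cost of equity via CAPM: Re = 4.06% + 0.61 × 7.09% = 8.3849%.
Cost of preferred: Rp = 4.03 / 66.13 = 6.0941%.
Market value of equity E = 58.62 × 38.81m = 2275.0422m.
Total capital V = 2275.0422 + 198.7 + 286 = 2759.7422.
Equity: weight = 2275.0422/2759.7422 = 0.8244; cost = 8.3849%.
Preferred: weight = 198.7/2759.7422 = 0.0720; cost = 6.0941%.
Bank debt: weight = 286/2759.7422 = 0.1036; after-tax cost = 6% × (1 − 21%) = 4.7400%.
WACC = 0.8244 × 8.3849% + 0.0720 × 6.0941% + 0.1036 × 4.7400% = 7.8422%.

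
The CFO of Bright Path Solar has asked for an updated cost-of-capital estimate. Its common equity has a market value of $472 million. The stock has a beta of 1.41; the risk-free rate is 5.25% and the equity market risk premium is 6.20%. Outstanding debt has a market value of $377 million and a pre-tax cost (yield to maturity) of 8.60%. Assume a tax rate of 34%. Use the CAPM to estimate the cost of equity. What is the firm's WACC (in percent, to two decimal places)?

Cost of equity via CAPM: Re = 5.25% + 1.41 × 6.2% = 13.9920%.
Total capital V = 472 + 377 = 849.
Equity: weight = 472/849 = 0.5559; cost = 13.992%.
Debt: weight = 377/849 = 0.4441; after-tax cost = 8.6% × (1 − 34%) = 5.6760%.
WACC = 0.5559 × 13.9920% + 0.4441 × 5.6760% = 10.2993%.

10.30%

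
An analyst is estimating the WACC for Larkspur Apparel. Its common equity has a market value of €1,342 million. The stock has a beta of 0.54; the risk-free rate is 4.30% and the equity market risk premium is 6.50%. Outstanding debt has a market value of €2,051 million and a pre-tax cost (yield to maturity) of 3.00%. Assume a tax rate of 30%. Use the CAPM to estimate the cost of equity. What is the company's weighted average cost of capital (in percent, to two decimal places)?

4.36%

Cost of equity via CAPM: Re = 4.3% + 0.54 × 6.5% = 7.8100%.
Total capital V = 1342 + 2051 = 3393.
Equity: weight = 1342/3393 = 0.3955; cost = 7.81%.
Debt: weight = 2051/3393 = 0.6045; after-tax cost = 3% × (1 − 30%) = 2.1000%.
WACC = 0.3955 × 7.8100% + 0.6045 × 2.1000% = 4.3584%.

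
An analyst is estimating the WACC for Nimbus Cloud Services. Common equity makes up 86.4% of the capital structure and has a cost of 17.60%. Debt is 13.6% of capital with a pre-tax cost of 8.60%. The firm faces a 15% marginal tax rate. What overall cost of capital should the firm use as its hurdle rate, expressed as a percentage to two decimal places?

After-tax cost of debt = 8.6% × (1 − 15%) = 7.3100%.
WACC = 0.864 × 17.6000% + 0.136 × 7.3100% = 16.2006%.

16.20%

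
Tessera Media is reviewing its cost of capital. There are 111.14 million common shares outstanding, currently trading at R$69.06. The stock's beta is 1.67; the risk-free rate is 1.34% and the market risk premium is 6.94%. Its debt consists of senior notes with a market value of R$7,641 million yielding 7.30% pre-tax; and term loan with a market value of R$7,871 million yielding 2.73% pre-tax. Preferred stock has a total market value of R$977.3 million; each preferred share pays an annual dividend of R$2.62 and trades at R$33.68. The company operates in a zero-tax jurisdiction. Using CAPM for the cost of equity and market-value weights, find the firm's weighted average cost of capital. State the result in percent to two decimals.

7.62%

Cost of equity via CAPM: Re = 1.34% + 1.67 × 6.94% = 12.9298%.
Cost of preferred: Rp = 2.62 / 33.68 = 7.7791%.
Market value of equity E = 69.06 × 111.14m = 7675.3284m.
Total capital V = 7675.3284 + 977.3 + 7641 + 7871 = 24164.6284.
Equity: weight = 7675.3284/24164.6284 = 0.3176; cost = 12.9298%.
Preferred: weight = 977.3/24164.6284 = 0.0404; cost = 7.7791%.
Senior notes: weight = 7641/24164.6284 = 0.3162; after-tax cost = 7.3% × (1 − 0%) = 7.3000%.
Term loan: weight = 7871/24164.6284 = 0.3257; after-tax cost = 2.73% × (1 − 0%) = 2.7300%.
WACC = 0.3176 × 12.9298% + 0.0404 × 7.7791% + 0.3162 × 7.3000% + 0.3257 × 2.7300% = 7.6190%.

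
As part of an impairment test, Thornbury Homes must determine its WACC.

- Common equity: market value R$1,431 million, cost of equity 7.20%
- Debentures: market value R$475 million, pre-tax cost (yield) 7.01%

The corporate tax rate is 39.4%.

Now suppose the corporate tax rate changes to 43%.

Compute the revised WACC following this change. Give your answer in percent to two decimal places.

After the change:
Total capital V = 1431 + 475 = 1906.
Equity: weight = 1431/1906 = 0.7508; cost = 7.2%.
Debentures: weight = 475/1906 = 0.2492; after-tax cost = 7.01% × (1 − 43%) = 3.9957%.
WACC = 0.7508 × 7.2000% + 0.2492 × 3.9957% = 6.4014%.

6.40%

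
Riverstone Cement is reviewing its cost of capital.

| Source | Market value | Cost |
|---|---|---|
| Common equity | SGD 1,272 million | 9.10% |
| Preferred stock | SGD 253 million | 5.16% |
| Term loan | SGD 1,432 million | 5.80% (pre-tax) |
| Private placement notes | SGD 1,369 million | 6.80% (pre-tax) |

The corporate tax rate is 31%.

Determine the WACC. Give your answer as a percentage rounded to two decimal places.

5.79%

Total capital V = 1272 + 253 + 1432 + 1369 = 4326.
Equity: weight = 1272/4326 = 0.2940; cost = 9.1%.
Preferred: weight = 253/4326 = 0.0585; cost = 5.16%.
Term loan: weight = 1432/4326 = 0.3310; after-tax cost = 5.8% × (1 − 31%) = 4.0020%.
Private placement notes: weight = 1369/4326 = 0.3165; after-tax cost = 6.8% × (1 − 31%) = 4.6920%.
WACC = 0.2940 × 9.1000% + 0.0585 × 5.1600% + 0.3310 × 4.0020% + 0.3165 × 4.6920% = 5.7871%.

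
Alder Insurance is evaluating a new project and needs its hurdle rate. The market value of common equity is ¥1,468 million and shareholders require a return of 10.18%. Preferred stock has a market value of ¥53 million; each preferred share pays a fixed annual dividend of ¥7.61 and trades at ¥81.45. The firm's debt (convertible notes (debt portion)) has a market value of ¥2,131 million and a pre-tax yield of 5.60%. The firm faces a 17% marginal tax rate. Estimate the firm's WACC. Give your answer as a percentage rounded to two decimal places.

6.94%

Cost of preferred: Rp = 7.61 / 81.45 = 9.3432%.
Total capital V = 1468 + 53 + 2131 = 3652.
Equity: weight = 1468/3652 = 0.4020; cost = 10.18%.
Preferred: weight = 53/3652 = 0.0145; cost = 9.3432%.
Convertible notes (debt portion): weight = 2131/3652 = 0.5835; after-tax cost = 5.6% × (1 − 17%) = 4.6480%.
WACC = 0.4020 × 10.1800% + 0.0145 × 9.3432% + 0.5835 × 4.6480% = 6.9398%.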